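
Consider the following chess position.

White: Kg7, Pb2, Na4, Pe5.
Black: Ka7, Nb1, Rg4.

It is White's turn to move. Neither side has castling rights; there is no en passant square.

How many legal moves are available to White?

White to move; king on g7.
In check: yes, from the black rook on g4.
Legal moves: Kh8, Kf8, Kh7, Kf7, Kh6, Kf6.
Count: 6.

6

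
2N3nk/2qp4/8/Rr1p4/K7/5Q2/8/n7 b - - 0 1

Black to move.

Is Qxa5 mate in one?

yes

After Qxa5: white king on a4; in check: yes, from the black queen on a5.
King squares — a3: attacked by Qa5; b3: attacked by Na1; b4: attacked by Qa5; a5: attacked by Rb5; b5: attacked by Qa5.
White has no legal moves → checkmate.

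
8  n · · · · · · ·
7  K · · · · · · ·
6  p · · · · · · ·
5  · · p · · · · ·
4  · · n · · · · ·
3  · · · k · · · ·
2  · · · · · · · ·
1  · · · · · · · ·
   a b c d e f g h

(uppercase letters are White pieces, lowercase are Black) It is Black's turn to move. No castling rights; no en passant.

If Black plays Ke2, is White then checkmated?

After Ke2: white king on a7; in check: no.
White is not in check, so this cannot be checkmate.

no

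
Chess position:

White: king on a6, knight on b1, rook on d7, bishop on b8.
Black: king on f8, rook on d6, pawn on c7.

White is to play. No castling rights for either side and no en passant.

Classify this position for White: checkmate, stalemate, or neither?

neither

White to move; white king on a6.
In check: yes, from the black rook on d6.
Legal moves for White: Kb7, Ka7, Kb5, Ka5, Rxd6.
White is in check but has 5 legal moves → neither.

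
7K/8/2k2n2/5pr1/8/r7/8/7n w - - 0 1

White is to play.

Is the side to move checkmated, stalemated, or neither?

stalemate

White to move; white king on h8.
In check: no.
King squares — g7: attacked by Rg5; h7: attacked by Nf6; g8: attacked by Rg5.
Legal moves for White: none.
Not in check and no legal moves → stalemate.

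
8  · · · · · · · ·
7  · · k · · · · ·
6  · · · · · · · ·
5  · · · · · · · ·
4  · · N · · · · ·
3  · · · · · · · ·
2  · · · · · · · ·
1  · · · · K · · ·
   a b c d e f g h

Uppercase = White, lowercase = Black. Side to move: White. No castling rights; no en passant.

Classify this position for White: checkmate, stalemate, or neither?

White to move; white king on e1.
In check: no.
Legal moves for White: Nd6, Nb6, Ne5, Na5, Ne3, Na3, Nd2, Nb2, Kf2, Ke2, Kd2, Kf1, Kd1.
White has 13 legal moves and is not in check → neither.

neither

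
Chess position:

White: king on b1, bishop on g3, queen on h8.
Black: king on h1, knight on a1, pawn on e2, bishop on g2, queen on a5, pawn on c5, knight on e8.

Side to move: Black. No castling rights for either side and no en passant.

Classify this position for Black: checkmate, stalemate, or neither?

Black to move; black king on h1.
In check: yes, from the white queen on h8.
Legal moves for Black: Kg1, Bh3.
Black is in check but has 2 legal moves → neither.

neither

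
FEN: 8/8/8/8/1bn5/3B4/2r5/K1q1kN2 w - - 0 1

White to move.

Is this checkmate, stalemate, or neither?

White to move; white king on a1.
In check: yes, from the black queen on c1.
King squares — b1: attacked by Qc1; a2: attacked by Rc2; b2: attacked by Qc1.
Legal moves for White: none.
In check with no legal moves → checkmate.

checkmate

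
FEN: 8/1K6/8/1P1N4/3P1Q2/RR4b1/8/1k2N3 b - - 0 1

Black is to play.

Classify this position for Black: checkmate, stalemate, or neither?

Black to move; black king on b1.
In check: yes, from the white rook on b3.
King squares — a1: attacked by Ra3; c1: attacked by Qf4; a2: attacked by Ra3; b2: attacked by Rb3; c2: attacked by Ne1.
Legal moves for Black: none.
In check with no legal moves → checkmate.

checkmate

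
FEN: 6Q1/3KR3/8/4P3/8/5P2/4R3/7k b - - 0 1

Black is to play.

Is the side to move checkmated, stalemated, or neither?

stalemate

Black to move; black king on h1.
In check: no.
King squares — g1: attacked by Qg8; g2: attacked by Re2; h2: attacked by Re2.
Legal moves for Black: none.
Not in check and no legal moves → stalemate.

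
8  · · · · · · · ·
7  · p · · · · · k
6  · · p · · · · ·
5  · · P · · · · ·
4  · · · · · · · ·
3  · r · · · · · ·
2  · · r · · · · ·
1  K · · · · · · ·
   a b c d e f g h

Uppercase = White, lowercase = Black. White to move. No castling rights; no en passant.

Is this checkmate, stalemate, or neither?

stalemate

White to move; white king on a1.
In check: no.
King squares — b1: attacked by Rb3; a2: attacked by Rc2; b2: attacked by Rc2.
Legal moves for White: none.
Not in check and no legal moves → stalemate.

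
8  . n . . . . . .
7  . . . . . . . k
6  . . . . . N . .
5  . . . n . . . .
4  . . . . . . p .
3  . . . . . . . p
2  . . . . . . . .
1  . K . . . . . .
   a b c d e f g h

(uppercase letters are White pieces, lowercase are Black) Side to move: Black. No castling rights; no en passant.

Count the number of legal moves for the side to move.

Black to move; king on h7.
In check: yes, from the white knight on f6.
Legal moves: Kh8, Kg7, Kh6, Kg6, Nxf6.
Count: 5.

5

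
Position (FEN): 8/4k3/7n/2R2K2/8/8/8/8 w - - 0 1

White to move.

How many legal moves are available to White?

White to move; king on f5.
In check: yes, from the black knight on h6.
Legal moves: Kg6, Kg5, Ke5, Kf4, Ke4.
Count: 5.

5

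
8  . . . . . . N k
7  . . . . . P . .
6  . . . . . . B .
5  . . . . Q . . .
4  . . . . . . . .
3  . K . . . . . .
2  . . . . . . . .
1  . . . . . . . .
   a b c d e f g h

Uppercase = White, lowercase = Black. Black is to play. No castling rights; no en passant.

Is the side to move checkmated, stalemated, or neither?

checkmate

Black to move; black king on h8.
In check: yes, from the white queen on e5.
King squares — g7: attacked by Qe5; h7: attacked by Bg6; g8: attacked by Pf7.
Legal moves for Black: none.
In check with no legal moves → checkmate.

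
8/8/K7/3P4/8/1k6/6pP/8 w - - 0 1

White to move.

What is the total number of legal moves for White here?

8

White to move; king on a6.
In check: no.
Legal moves: Kb7, Ka7, Kb6, Kb5, Ka5, d6, h3, h4.
Count: 8.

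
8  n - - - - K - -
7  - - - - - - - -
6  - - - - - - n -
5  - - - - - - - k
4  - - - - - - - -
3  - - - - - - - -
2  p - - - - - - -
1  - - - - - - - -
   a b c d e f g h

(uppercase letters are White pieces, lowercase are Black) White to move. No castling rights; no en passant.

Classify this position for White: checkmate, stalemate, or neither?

White to move; white king on f8.
In check: yes, from the black knight on g6.
King squares — e7: attacked by Ng6; f7: available; g7: available; e8: available; g8: available.
Legal moves for White: Kg8, Ke8, Kg7, Kf7.
White is in check but has 4 legal moves → neither.

neither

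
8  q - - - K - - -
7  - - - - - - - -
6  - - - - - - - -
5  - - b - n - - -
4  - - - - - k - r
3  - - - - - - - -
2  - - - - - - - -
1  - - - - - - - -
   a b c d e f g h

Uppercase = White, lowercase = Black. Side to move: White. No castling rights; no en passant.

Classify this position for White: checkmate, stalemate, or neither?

White to move; white king on e8.
In check: yes, from the black queen on a8.
King squares — d7: attacked by Ne5; e7: attacked by Bc5; f7: attacked by Ne5; d8: attacked by Qa8; f8: attacked by Bc5.
Legal moves for White: none.
In check with no legal moves → checkmate.

checkmate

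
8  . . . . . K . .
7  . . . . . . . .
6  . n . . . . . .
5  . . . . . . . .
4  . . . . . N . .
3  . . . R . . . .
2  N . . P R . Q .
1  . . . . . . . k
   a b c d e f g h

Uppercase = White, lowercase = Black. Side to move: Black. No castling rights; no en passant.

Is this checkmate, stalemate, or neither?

Black to move; black king on h1.
In check: yes, from the white queen on g2.
King squares — g1: attacked by Qg2; g2: attacked by Re2; h2: attacked by Qg2.
Legal moves for Black: none.
In check with no legal moves → checkmate.

checkmate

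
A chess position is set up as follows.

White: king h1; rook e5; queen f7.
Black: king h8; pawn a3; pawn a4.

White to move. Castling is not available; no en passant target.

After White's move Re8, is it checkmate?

After Re8: black king on h8; in check: yes, from the white rook on e8.
King squares — g7: attacked by Qf7; h7: attacked by Qf7; g8: attacked by Qf7.
Black has no legal moves → checkmate.

yes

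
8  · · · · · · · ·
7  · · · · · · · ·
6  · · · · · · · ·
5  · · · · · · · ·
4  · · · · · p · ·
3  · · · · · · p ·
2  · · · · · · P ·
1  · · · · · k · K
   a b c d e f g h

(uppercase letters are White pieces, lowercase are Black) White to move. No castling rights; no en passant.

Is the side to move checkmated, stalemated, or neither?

White to move; white king on h1.
In check: no.
King squares — g1: attacked by Kf1; g2: own pawn; h2: attacked by Pg3.
Legal moves for White: none.
Not in check and no legal moves → stalemate.

stalemate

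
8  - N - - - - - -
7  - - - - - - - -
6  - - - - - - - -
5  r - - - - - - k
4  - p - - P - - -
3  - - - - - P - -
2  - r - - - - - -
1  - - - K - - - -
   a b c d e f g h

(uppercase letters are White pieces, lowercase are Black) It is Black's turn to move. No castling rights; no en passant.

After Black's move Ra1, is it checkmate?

After Ra1: white king on d1; in check: yes, from the black rook on a1.
King squares — c1: attacked by Ra1; e1: attacked by Ra1; c2: attacked by Rb2; d2: attacked by Rb2; e2: attacked by Rb2.
White has no legal moves → checkmate.

yes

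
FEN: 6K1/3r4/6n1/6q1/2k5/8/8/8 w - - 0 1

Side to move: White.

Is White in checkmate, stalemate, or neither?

stalemate

White to move; white king on g8.
In check: no.
King squares — f7: attacked by Rd7; g7: attacked by Rd7; h7: attacked by Rd7; f8: attacked by Ng6; h8: attacked by Ng6.
Legal moves for White: none.
Not in check and no legal moves → stalemate.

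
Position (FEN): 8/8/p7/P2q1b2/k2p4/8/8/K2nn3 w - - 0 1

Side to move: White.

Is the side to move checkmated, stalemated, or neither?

White to move; white king on a1.
In check: no.
King squares — b1: attacked by Bf5; a2: attacked by Qd5; b2: attacked by Nd1.
Legal moves for White: none.
Not in check and no legal moves → stalemate.

stalemate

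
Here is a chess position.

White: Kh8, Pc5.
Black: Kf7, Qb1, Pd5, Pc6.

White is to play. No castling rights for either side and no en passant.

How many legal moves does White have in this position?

White to move; king on h8.
In check: no.
Legal moves: none.
Count: 0.

0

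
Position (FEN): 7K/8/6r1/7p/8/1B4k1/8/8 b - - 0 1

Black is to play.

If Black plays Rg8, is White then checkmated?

no

After Rg8: white king on h8; in check: yes, from the black rook on g8.
White has 3 legal replies: Kxg8, Kh7, Bxg8.
In check but a legal move exists → not checkmate.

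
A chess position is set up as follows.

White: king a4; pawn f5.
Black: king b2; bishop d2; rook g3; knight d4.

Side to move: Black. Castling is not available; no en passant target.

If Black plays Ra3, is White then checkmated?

After Ra3: white king on a4; in check: yes, from the black rook on a3.
King squares — a3: attacked by Kb2; b3: attacked by Kb2; b4: attacked by Bd2; a5: attacked by Bd2; b5: attacked by Nd4.
White has no legal moves → checkmate.

yes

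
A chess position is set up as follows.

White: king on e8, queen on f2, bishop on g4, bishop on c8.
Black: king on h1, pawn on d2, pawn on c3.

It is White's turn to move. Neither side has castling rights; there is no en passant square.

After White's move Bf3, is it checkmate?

After Bf3: black king on h1; in check: yes, from the white bishop on f3.
King squares — g1: attacked by Qf2; g2: attacked by Qf2; h2: attacked by Qf2.
Black has no legal moves → checkmate.

yes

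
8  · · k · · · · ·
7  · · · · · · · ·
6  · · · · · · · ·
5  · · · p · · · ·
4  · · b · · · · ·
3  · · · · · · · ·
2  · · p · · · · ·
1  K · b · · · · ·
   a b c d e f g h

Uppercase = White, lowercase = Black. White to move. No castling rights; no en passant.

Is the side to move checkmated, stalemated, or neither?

White to move; white king on a1.
In check: no.
King squares — b1: attacked by Pc2; a2: attacked by Bc4; b2: attacked by Bc1.
Legal moves for White: none.
Not in check and no legal moves → stalemate.

stalemate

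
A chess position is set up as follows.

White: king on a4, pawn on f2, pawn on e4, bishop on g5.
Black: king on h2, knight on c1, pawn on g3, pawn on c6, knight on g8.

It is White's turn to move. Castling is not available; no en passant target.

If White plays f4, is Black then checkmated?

no

After f4: black king on h2; in check: no.
Black is not in check, so this cannot be checkmate.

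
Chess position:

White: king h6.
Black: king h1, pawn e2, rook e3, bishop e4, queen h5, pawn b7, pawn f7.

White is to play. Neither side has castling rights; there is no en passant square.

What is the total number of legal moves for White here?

2

White to move; king on h6.
In check: yes, from the black queen on h5.
Legal moves: Kg7, Kxh5.
Count: 2.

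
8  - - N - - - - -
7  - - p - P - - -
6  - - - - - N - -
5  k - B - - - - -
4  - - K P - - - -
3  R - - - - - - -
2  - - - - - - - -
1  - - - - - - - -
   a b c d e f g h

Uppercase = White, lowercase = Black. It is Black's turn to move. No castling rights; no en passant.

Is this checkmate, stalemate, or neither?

checkmate

Black to move; black king on a5.
In check: yes, from the white rook on a3.
King squares — a4: attacked by Ra3; b4: attacked by Kc4; b5: attacked by Kc4; a6: attacked by Ra3; b6: attacked by Bc5.
Legal moves for Black: none.
In check with no legal moves → checkmate.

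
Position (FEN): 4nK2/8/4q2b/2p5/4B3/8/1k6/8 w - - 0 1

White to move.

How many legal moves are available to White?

0

White to move; king on f8.
In check: yes, from the black bishop on h6.
Legal moves: none.
Count: 0.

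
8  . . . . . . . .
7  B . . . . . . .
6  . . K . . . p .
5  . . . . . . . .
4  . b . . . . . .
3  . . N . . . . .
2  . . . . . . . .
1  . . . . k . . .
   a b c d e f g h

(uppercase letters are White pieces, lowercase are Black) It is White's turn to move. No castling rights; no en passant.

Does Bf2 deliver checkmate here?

After Bf2: black king on e1; in check: yes, from the white bishop on f2.
Black has 3 legal replies: Kxf2, Kd2, Kf1.
In check but a legal move exists → not checkmate.

no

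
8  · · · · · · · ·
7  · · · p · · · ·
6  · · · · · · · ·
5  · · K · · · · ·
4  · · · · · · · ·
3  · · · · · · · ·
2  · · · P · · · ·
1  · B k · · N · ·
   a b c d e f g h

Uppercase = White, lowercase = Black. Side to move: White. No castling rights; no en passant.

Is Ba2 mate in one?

After Ba2: black king on c1; in check: no.
Black is not in check, so this cannot be checkmate.

no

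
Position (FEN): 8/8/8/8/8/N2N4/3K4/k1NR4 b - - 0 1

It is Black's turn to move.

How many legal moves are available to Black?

0

Black to move; king on a1.
In check: no.
Legal moves: none.
Count: 0.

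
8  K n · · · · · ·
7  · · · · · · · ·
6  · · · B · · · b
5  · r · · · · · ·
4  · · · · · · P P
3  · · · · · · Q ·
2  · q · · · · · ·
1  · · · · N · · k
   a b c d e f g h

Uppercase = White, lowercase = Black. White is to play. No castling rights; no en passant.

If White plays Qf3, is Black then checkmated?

no

After Qf3: black king on h1; in check: yes, from the white queen on f3.
Black has 2 legal replies: Kg1, Qg2.
In check but a legal move exists → not checkmate.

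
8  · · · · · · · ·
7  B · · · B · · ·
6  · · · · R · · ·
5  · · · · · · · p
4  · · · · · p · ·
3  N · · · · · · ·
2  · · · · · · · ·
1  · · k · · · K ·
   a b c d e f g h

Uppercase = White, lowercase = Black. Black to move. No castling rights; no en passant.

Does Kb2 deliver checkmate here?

After Kb2: white king on g1; in check: no.
White is not in check, so this cannot be checkmate.

no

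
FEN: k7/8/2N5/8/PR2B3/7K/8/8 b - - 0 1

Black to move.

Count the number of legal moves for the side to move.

Black to move; king on a8.
In check: no.
Legal moves: none.
Count: 0.

0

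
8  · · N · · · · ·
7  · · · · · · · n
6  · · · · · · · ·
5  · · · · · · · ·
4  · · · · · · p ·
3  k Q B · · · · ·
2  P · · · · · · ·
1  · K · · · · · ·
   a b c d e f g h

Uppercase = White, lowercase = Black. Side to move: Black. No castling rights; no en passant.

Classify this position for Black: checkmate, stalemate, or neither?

Black to move; black king on a3.
In check: yes, from the white queen on b3.
King squares — a2: attacked by Kb1; b2: attacked by Kb1; b3: attacked by Pa2; a4: attacked by Qb3; b4: attacked by Qb3.
Legal moves for Black: none.
In check with no legal moves → checkmate.

checkmate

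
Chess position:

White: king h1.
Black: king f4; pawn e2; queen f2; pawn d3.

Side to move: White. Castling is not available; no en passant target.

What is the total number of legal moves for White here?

0

White to move; king on h1.
In check: no.
Legal moves: none.
Count: 0.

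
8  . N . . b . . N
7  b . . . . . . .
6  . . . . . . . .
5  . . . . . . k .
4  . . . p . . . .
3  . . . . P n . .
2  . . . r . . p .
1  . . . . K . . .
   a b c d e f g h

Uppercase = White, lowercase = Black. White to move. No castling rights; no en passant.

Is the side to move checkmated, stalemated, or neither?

White to move; white king on e1.
In check: yes, from the black knight on f3.
King squares — d1: attacked by Rd2; f1: attacked by Pg2; d2: attacked by Nf3; e2: attacked by Rd2; f2: attacked by Rd2.
Legal moves for White: none.
In check with no legal moves → checkmate.

checkmate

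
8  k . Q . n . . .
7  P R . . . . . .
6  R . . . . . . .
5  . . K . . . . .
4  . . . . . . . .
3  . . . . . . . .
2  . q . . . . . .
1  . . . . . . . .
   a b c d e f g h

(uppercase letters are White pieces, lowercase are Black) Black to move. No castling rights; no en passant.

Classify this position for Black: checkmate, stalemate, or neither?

Black to move; black king on a8.
In check: yes, from the white queen on c8.
King squares — a7: attacked by Ra6; b7: attacked by Qc8; b8: attacked by Pa7.
Legal moves for Black: none.
In check with no legal moves → checkmate.

checkmate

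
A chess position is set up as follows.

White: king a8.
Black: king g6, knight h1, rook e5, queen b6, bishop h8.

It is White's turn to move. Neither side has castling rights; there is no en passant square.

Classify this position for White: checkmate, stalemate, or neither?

White to move; white king on a8.
In check: no.
King squares — a7: attacked by Qb6; b7: attacked by Qb6; b8: attacked by Qb6.
Legal moves for White: none.
Not in check and no legal moves → stalemate.

stalemate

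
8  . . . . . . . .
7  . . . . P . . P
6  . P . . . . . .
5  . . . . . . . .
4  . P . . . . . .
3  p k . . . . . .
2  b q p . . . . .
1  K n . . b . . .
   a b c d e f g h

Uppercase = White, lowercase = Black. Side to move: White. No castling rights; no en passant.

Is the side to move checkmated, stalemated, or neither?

White to move; white king on a1.
In check: yes, from the black queen on b2.
King squares — b1: attacked by Ba2; a2: attacked by Qb2; b2: attacked by Pa3.
Legal moves for White: none.
In check with no legal moves → checkmate.

checkmate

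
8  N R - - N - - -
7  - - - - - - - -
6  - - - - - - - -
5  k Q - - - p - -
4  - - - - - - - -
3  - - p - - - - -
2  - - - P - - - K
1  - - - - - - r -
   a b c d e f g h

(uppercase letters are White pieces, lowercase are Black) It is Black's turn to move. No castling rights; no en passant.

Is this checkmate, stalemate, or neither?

Black to move; black king on a5.
In check: yes, from the white queen on b5.
King squares — a4: attacked by Qb5; b4: attacked by Qb5; b5: attacked by Rb8; a6: attacked by Qb5; b6: attacked by Qb5.
Legal moves for Black: none.
In check with no legal moves → checkmate.

checkmate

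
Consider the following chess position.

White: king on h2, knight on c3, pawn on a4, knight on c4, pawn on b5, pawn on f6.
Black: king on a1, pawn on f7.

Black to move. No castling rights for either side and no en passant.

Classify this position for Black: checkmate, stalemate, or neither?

stalemate

Black to move; black king on a1.
In check: no.
King squares — b1: attacked by Nc3; a2: attacked by Nc3; b2: attacked by Nc4.
Legal moves for Black: none.
Not in check and no legal moves → stalemate.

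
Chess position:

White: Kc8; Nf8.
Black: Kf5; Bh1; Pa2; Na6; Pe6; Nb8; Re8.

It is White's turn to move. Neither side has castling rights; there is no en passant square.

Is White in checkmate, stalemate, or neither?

checkmate

White to move; white king on c8.
In check: yes, from the black rook on e8.
King squares — b7: attacked by Bh1; c7: attacked by Na6; d7: attacked by Nb8; b8: attacked by Na6; d8: attacked by Re8.
Legal moves for White: none.
In check with no legal moves → checkmate.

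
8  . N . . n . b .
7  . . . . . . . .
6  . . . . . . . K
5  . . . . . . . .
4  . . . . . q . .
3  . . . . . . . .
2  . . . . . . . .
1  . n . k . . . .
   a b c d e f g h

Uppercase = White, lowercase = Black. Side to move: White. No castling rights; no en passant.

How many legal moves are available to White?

White to move; king on h6.
In check: yes, from the black queen on f4.
Legal moves: Kg6, Kh5.
Count: 2.

2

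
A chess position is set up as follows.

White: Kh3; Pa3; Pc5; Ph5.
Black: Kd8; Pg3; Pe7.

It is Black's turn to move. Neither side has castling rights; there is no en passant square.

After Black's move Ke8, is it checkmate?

no

After Ke8: white king on h3; in check: no.
White is not in check, so this cannot be checkmate.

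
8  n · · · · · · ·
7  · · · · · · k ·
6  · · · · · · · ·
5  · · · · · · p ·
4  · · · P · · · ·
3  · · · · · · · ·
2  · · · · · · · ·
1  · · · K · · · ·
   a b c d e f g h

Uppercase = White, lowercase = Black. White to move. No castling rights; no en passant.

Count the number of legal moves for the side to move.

White to move; king on d1.
In check: no.
Legal moves: Ke2, Kd2, Kc2, Ke1, Kc1, d5.
Count: 6.

6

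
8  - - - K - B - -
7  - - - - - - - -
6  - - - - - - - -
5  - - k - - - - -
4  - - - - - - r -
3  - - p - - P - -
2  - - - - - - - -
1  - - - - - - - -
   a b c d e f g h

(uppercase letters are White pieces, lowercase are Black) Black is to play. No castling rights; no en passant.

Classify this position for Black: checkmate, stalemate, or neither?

Black to move; black king on c5.
In check: yes, from the white bishop on f8.
Legal moves for Black: Kc6, Kb6, Kd5, Kb5, Kd4, Kc4.
Black is in check but has 6 legal moves → neither.

neither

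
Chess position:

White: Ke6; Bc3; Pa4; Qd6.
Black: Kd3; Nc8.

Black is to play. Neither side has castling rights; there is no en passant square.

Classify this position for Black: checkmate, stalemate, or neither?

Black to move; black king on d3.
In check: yes, from the white queen on d6.
Legal moves for Black: Ke4, Kc4, Ke3, Kxc3, Ke2, Kc2, Nxd6.
Black is in check but has 7 legal moves → neither.

neither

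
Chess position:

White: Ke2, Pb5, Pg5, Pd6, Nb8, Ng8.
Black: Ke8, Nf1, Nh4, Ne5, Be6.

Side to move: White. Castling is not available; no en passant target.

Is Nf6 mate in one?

After Nf6: black king on e8; in check: yes, from the white knight on f6.
Black has 3 legal replies: Kf8, Kd8, Kf7.
In check but a legal move exists → not checkmate.

no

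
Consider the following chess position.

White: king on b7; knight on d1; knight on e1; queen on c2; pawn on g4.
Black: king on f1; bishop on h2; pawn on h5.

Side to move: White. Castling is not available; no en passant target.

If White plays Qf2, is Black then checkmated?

After Qf2: black king on f1; in check: yes, from the white queen on f2.
King squares — e1: attacked by Qf2; g1: attacked by Qf2; e2: attacked by Qf2; f2: attacked by Nd1; g2: attacked by Ne1.
Black has no legal moves → checkmate.

yes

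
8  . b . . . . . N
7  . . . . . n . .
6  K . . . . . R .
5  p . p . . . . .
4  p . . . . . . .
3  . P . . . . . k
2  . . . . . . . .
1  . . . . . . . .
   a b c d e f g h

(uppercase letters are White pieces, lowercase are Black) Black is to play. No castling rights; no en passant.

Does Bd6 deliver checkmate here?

After Bd6: white king on a6; in check: no.
White is not in check, so this cannot be checkmate.

no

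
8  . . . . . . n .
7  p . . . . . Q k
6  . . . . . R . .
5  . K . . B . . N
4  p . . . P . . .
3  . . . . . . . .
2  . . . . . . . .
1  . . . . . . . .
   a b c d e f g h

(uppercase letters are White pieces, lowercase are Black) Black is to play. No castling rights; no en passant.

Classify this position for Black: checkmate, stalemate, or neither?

Black to move; black king on h7.
In check: yes, from the white queen on g7.
King squares — g6: attacked by Rf6; h6: attacked by Rf6; g7: attacked by Nh5; g8: own knight; h8: attacked by Qg7.
Legal moves for Black: none.
In check with no legal moves → checkmate.

checkmate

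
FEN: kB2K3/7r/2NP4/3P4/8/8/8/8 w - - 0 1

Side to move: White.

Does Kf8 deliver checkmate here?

no

After Kf8: black king on a8; in check: no.
Black is not in check, so this cannot be checkmate.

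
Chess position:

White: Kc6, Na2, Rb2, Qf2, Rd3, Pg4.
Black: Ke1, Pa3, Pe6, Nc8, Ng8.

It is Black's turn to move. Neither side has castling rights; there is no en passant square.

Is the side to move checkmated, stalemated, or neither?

checkmate

Black to move; black king on e1.
In check: yes, from the white queen on f2.
King squares — d1: attacked by Rd3; f1: attacked by Qf2; d2: attacked by Rb2; e2: attacked by Rb2; f2: attacked by Rb2.
Legal moves for Black: none.
In check with no legal moves → checkmate.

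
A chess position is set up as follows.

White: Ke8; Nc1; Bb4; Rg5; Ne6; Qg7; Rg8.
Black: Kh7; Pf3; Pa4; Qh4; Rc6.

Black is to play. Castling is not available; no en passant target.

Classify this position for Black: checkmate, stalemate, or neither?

checkmate

Black to move; black king on h7.
In check: yes, from the white queen on g7.
King squares — g6: attacked by Rg5; h6: attacked by Qg7; g7: attacked by Rg5; g8: attacked by Qg7; h8: attacked by Qg7.
Legal moves for Black: none.
In check with no legal moves → checkmate.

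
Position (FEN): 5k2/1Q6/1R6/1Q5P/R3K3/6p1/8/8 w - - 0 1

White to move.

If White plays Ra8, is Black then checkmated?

yes

After Ra8: black king on f8; in check: yes, from the white rook on a8.
King squares — e7: attacked by Qb7; f7: attacked by Qb7; g7: attacked by Qb7; e8: attacked by Qb5; g8: attacked by Ra8.
Black has no legal moves → checkmate.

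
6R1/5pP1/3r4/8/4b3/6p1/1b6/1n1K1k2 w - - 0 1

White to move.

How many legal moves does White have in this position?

0

White to move; king on d1.
In check: yes, from the black rook on d6.
Legal moves: none.
Count: 0.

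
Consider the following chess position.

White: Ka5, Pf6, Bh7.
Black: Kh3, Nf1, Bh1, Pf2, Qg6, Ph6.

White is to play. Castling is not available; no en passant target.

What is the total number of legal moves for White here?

8

White to move; king on a5.
In check: no.
Legal moves: Bg8, Bxg6, Kb6, Ka6, Kb5, Kb4, Ka4, f7.
Count: 8.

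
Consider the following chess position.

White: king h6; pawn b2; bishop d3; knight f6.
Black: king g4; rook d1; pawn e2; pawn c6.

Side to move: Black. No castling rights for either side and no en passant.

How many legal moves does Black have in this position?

5

Black to move; king on g4.
In check: yes, from the white knight on f6.
Legal moves: Kh4, Kf4, Kh3, Kg3, Kf3.
Count: 5.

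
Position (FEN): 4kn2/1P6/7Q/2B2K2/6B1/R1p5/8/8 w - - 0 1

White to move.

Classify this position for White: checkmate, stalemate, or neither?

White to move; white king on f5.
In check: no.
Legal moves for White include: Qh8, Qxf8+, Qh7, Qg7, Qg6+, Qf6, Qe6+, Qd6, Qc6+, Qb6, Qa6, Qh5+, Qg5, Qh4, Qf4, Qh3, Qe3+, Qh2, ... (list truncated; more exist).
White has legal moves and is not in check → neither.

neither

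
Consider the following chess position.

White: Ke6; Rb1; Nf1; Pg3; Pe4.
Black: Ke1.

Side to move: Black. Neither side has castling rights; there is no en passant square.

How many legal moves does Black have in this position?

2

Black to move; king on e1.
In check: yes, from the white rook on b1.
Legal moves: Kf2, Ke2.
Count: 2.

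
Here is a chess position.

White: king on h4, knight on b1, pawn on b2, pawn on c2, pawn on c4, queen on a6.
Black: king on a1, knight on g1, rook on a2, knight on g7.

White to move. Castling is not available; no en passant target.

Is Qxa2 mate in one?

no

After Qxa2: black king on a1; in check: yes, from the white queen on a2.
Black has 1 legal reply: Kxa2.
In check but a legal move exists → not checkmate.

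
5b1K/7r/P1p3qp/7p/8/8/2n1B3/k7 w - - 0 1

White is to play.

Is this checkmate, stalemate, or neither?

White to move; white king on h8.
In check: yes, from the black rook on h7.
King squares — g7: attacked by Qg6; h7: attacked by Qg6; g8: attacked by Qg6.
Legal moves for White: none.
In check with no legal moves → checkmate.

checkmate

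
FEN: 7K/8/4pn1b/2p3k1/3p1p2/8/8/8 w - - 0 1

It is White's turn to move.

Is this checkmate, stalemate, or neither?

stalemate

White to move; white king on h8.
In check: no.
King squares — g7: attacked by Bh6; h7: attacked by Nf6; g8: attacked by Nf6.
Legal moves for White: none.
Not in check and no legal moves → stalemate.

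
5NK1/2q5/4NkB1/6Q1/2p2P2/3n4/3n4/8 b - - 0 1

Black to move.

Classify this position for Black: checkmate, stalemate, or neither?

checkmate

Black to move; black king on f6.
In check: yes, from the white queen on g5.
King squares — e5: attacked by Pf4; f5: attacked by Qg5; g5: attacked by Pf4; e6: attacked by Nf8; g6: attacked by Qg5; e7: attacked by Qg5; f7: attacked by Bg6; g7: attacked by Ne6.
Legal moves for Black: none.
In check with no legal moves → checkmate.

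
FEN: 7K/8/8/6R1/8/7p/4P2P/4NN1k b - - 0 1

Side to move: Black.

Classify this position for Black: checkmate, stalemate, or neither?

Black to move; black king on h1.
In check: no.
King squares — g1: attacked by Rg5; g2: attacked by Ne1; h2: attacked by Nf1.
Legal moves for Black: none.
Not in check and no legal moves → stalemate.

stalemate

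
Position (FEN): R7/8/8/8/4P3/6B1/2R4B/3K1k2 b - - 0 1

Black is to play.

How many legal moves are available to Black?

Black to move; king on f1.
In check: no.
Legal moves: none.
Count: 0.

0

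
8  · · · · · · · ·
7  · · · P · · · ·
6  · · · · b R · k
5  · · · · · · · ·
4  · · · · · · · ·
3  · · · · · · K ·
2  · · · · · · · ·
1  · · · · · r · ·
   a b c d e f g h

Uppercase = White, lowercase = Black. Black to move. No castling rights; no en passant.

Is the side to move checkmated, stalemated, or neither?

Black to move; black king on h6.
In check: yes, from the white rook on f6.
Legal moves for Black: Kh7, Kg7, Kh5, Kg5, Rxf6.
Black is in check but has 5 legal moves → neither.

neither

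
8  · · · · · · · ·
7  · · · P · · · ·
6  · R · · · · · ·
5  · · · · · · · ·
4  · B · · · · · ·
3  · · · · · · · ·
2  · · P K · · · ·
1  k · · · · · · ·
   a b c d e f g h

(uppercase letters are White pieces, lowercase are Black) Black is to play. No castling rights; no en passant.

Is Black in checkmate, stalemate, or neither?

Black to move; black king on a1.
In check: no.
Legal moves for Black: Kb2, Ka2, Kb1.
Black has 3 legal moves and is not in check → neither.

neither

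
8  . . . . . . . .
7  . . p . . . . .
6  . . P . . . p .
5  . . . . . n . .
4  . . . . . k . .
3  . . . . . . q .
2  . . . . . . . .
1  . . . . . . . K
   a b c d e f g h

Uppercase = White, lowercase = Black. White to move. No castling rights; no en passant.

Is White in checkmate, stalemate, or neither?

stalemate

White to move; white king on h1.
In check: no.
King squares — g1: attacked by Qg3; g2: attacked by Qg3; h2: attacked by Qg3.
Legal moves for White: none.
Not in check and no legal moves → stalemate.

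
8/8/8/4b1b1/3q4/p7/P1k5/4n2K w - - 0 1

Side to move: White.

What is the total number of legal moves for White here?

0

White to move; king on h1.
In check: no.
Legal moves: none.
Count: 0.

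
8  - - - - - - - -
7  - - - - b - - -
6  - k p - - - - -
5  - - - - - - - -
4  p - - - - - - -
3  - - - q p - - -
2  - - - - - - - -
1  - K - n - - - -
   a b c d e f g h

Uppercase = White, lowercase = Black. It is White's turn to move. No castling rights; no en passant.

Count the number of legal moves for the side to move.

White to move; king on b1.
In check: yes, from the black queen on d3.
Legal moves: Ka2, Kc1, Ka1.
Count: 3.

3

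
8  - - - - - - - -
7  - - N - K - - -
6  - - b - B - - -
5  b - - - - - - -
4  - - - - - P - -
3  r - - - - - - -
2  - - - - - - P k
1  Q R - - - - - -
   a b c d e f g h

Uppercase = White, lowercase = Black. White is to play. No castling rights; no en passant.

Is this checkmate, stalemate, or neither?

neither

White to move; white king on e7.
In check: no.
Legal moves for White include: Kf8, Kd8, Kf7, Kf6, Kd6, Ne8, Na8, Na6, Nd5, Nb5, Bg8, Bc8, Bf7, Bd7, Bf5, Bd5, Bg4, Bc4, ... (list truncated; more exist).
White has legal moves and is not in check → neither.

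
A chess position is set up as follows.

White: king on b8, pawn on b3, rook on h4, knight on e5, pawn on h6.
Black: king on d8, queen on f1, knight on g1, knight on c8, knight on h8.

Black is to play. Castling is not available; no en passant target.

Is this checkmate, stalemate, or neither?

Black to move; black king on d8.
In check: no.
Legal moves for Black include: Nf7, Ng6, Ke8, Ke7, Ne7, Na7, Nd6, Nb6, Nh3, Nf3, Ne2, Qf8, Qf7, Qf6, Qa6, Qf5, Qb5+, Qf4, ... (list truncated; more exist).
Black has legal moves and is not in check → neither.

neither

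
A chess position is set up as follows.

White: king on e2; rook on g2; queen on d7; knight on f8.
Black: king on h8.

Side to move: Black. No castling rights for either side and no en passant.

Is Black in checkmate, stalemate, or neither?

stalemate

Black to move; black king on h8.
In check: no.
King squares — g7: attacked by Rg2; h7: attacked by Qd7; g8: attacked by Rg2.
Legal moves for Black: none.
Not in check and no legal moves → stalemate.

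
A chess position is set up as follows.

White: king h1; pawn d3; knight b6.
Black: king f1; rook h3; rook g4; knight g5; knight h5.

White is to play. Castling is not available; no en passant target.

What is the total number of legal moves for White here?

White to move; king on h1.
In check: yes, from the black rook on h3.
Legal moves: none.
Count: 0.

0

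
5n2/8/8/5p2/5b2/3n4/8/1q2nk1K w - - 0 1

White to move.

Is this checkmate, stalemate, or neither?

White to move; white king on h1.
In check: no.
King squares — g1: attacked by Kf1; g2: attacked by Ne1; h2: attacked by Bf4.
Legal moves for White: none.
Not in check and no legal moves → stalemate.

stalemate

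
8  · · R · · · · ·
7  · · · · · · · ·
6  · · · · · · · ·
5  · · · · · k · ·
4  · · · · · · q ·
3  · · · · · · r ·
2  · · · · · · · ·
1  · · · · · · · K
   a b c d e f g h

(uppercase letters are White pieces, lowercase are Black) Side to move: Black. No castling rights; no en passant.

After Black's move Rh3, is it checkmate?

yes

After Rh3: white king on h1; in check: yes, from the black rook on h3.
King squares — g1: attacked by Qg4; g2: attacked by Qg4; h2: attacked by Rh3.
White has no legal moves → checkmate.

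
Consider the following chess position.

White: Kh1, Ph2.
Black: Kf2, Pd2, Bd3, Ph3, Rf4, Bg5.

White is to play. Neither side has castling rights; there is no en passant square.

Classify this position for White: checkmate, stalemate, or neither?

White to move; white king on h1.
In check: no.
King squares — g1: attacked by Kf2; g2: attacked by Kf2; h2: own pawn.
Legal moves for White: none.
Not in check and no legal moves → stalemate.

stalemate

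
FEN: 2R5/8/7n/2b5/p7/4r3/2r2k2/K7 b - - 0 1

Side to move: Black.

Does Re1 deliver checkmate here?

After Re1: white king on a1; in check: yes, from the black rook on e1.
King squares — b1: attacked by Re1; a2: attacked by Rc2; b2: attacked by Rc2.
White has no legal moves → checkmate.

yes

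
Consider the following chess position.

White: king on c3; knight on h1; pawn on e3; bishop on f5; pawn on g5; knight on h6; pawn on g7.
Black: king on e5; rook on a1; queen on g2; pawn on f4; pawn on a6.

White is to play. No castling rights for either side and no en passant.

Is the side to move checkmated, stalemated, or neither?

White to move; white king on c3.
In check: no.
Legal moves for White include: Ng8, Nf7+, Ng4+, Bc8, Bh7, Bd7, Bg6, Be6, Bg4, Be4, Bh3, Bd3, Bc2, Bb1, Kc4, Kb4, Kd3, Kb3, ... (list truncated; more exist).
White has legal moves and is not in check → neither.

neither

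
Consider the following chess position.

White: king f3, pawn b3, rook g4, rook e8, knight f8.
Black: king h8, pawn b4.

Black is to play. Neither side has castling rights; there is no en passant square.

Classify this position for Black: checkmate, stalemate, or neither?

Black to move; black king on h8.
In check: no.
King squares — g7: attacked by Rg4; h7: attacked by Nf8; g8: attacked by Rg4.
Legal moves for Black: none.
Not in check and no legal moves → stalemate.

stalemate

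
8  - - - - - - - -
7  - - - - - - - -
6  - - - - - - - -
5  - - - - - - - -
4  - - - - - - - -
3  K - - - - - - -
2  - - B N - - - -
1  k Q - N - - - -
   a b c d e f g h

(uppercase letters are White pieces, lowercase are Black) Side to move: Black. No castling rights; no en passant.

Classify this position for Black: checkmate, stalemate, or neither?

Black to move; black king on a1.
In check: yes, from the white queen on b1.
King squares — b1: attacked by Bc2; a2: attacked by Qb1; b2: attacked by Qb1.
Legal moves for Black: none.
In check with no legal moves → checkmate.

checkmate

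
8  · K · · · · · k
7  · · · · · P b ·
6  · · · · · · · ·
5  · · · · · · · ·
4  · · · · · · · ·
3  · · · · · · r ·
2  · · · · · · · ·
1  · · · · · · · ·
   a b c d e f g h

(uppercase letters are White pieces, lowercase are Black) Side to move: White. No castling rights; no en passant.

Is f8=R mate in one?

no

After f8=R: black king on h8; in check: yes, from the white rook on f8.
Black has 2 legal replies: Kh7, Bxf8.
In check but a legal move exists → not checkmate.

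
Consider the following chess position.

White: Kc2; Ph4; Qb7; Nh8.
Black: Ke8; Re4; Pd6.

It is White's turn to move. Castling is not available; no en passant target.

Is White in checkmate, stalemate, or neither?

White to move; white king on c2.
In check: no.
Legal moves for White include: Nf7, Ng6, Qc8+, Qb8+, Qa8+, Qh7, Qg7, Qf7+, Qe7+, Qd7+, Qc7, Qa7, Qc6+, Qb6, Qa6, Qd5, Qb5+, Qxe4+, ... (list truncated; more exist).
White has legal moves and is not in check → neither.

neither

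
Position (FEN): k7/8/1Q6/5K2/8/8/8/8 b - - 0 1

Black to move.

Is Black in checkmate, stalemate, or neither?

stalemate

Black to move; black king on a8.
In check: no.
King squares — a7: attacked by Qb6; b7: attacked by Qb6; b8: attacked by Qb6.
Legal moves for Black: none.
Not in check and no legal moves → stalemate.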